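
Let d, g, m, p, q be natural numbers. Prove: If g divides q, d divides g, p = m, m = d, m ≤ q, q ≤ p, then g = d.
From p = m and q ≤ p, q ≤ m. m ≤ q, so q = m. m = d, so q = d. g divides q, so g divides d. Since d divides g, g = d.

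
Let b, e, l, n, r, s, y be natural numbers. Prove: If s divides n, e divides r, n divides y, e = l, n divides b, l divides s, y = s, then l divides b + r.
Since y = s and n divides y, n divides s. s divides n, so s = n. Since l divides s, l divides n. Since n divides b, l divides b. Since e = l and e divides r, l divides r. Since l divides b, l divides b + r.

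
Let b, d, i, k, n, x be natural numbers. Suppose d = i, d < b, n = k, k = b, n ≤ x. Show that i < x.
n = k and k = b, therefore n = b. n ≤ x, so b ≤ x. d < b, so d < x. d = i, so i < x.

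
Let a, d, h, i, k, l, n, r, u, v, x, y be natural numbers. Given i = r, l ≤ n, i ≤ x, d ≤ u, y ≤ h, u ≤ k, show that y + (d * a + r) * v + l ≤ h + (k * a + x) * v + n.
From d ≤ u and u ≤ k, d ≤ k. By multiplying by a non-negative, d * a ≤ k * a. i = r and i ≤ x, thus r ≤ x. From d * a ≤ k * a, d * a + r ≤ k * a + x. By multiplying by a non-negative, (d * a + r) * v ≤ (k * a + x) * v. l ≤ n, so (d * a + r) * v + l ≤ (k * a + x) * v + n. y ≤ h, so y + (d * a + r) * v + l ≤ h + (k * a + x) * v + n.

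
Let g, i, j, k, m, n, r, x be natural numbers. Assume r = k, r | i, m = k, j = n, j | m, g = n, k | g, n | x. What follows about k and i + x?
k | i + x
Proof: Since r = k and r | i, k | i. j = n and j | m, therefore n | m. m = k, so n | k. g = n and k | g, thus k | n. Since n | k, n = k. n | x, so k | x. Since k | i, k | i + x.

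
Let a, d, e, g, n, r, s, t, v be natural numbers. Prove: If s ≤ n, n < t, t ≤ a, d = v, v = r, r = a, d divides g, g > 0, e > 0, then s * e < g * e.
s ≤ n and n < t, so s < t. d = v and v = r, therefore d = r. Since r = a, d = a. Since d divides g and g > 0, d ≤ g. d = a, so a ≤ g. Since t ≤ a, t ≤ g. Since s < t, s < g. Because e > 0, by multiplying by a positive, s * e < g * e.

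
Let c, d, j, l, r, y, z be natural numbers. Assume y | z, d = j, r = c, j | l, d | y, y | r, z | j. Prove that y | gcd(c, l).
r = c and y | r, thus y | c. d = j and d | y, hence j | y. Because y | z and z | j, y | j. Because j | y, j = y. j | l, so y | l. Since y | c, y | gcd(c, l).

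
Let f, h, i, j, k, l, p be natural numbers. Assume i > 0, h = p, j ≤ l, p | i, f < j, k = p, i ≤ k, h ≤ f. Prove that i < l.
From p | i and i > 0, p ≤ i. k = p and i ≤ k, therefore i ≤ p. Since p ≤ i, p = i. Since h = p, h = i. h ≤ f and f < j, hence h < j. j ≤ l, so h < l. Since h = i, i < l.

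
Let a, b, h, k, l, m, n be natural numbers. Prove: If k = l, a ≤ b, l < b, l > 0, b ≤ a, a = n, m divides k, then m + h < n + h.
Because k = l and m divides k, m divides l. l > 0, so m ≤ l. From b ≤ a and a ≤ b, b = a. a = n, so b = n. Since l < b, l < n. Since m ≤ l, m < n. Then m + h < n + h.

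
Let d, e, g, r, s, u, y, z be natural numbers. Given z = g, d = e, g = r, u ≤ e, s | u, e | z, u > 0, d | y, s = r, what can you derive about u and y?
u | y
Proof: Because z = g and e | z, e | g. Since g = r, e | r. s = r and s | u, therefore r | u. Since e | r, e | u. u > 0, so e ≤ u. Because u ≤ e, e = u. d = e, so d = u. Since d | y, u | y.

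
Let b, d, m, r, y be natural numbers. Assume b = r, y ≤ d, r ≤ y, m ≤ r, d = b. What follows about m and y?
m ≤ y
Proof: d = b and b = r, hence d = r. Since y ≤ d, y ≤ r. Since r ≤ y, r = y. Since m ≤ r, m ≤ y.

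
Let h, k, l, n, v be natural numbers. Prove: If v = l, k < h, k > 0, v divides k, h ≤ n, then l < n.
From v = l and v divides k, l divides k. Since k > 0, l ≤ k. k < h and h ≤ n, thus k < n. From l ≤ k, l < n.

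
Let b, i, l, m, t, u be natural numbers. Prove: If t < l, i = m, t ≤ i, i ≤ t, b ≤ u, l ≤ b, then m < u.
Since t ≤ i and i ≤ t, t = i. From i = m, t = m. t < l and l ≤ b, thus t < b. b ≤ u, so t < u. t = m, so m < u.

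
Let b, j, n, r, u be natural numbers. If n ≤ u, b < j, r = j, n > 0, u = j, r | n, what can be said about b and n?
b < n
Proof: r = j and r | n, therefore j | n. Since n > 0, j ≤ n. u = j and n ≤ u, therefore n ≤ j. Since j ≤ n, j = n. From b < j, b < n.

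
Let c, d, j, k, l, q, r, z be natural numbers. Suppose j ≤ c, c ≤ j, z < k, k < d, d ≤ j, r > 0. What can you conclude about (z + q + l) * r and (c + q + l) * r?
(z + q + l) * r < (c + q + l) * r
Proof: Since j ≤ c and c ≤ j, j = c. z < k and k < d, therefore z < d. Since d ≤ j, z < j. From j = c, z < c. Then z + q < c + q. Then z + q + l < c + q + l. Since r > 0, by multiplying by a positive, (z + q + l) * r < (c + q + l) * r.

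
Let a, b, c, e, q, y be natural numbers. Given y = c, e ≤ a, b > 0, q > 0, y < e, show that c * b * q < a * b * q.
y = c and y < e, thus c < e. e ≤ a, so c < a. Since b > 0, c * b < a * b. q > 0, so c * b * q < a * b * q.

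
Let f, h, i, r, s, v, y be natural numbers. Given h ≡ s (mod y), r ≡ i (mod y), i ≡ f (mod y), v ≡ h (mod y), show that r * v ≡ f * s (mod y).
Because r ≡ i (mod y) and i ≡ f (mod y), r ≡ f (mod y). v ≡ h (mod y) and h ≡ s (mod y), thus v ≡ s (mod y). r ≡ f (mod y), so r * v ≡ f * s (mod y).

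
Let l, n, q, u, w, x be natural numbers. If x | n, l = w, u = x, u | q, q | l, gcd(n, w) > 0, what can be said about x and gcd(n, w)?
x ≤ gcd(n, w)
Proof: u | q and q | l, thus u | l. u = x, so x | l. From l = w, x | w. Since x | n, x | gcd(n, w). Since gcd(n, w) > 0, x ≤ gcd(n, w).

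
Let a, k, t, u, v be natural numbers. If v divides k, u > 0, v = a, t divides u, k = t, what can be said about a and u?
a ≤ u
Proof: k = t and v divides k, hence v divides t. Since t divides u, v divides u. Since u > 0, v ≤ u. v = a, so a ≤ u.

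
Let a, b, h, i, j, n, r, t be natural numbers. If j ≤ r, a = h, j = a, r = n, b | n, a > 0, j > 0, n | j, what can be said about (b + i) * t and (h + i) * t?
(b + i) * t ≤ (h + i) * t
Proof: Since n | j and j > 0, n ≤ j. r = n and j ≤ r, thus j ≤ n. Since n ≤ j, n = j. j = a, so n = a. Since b | n, b | a. a > 0, so b ≤ a. Since a = h, b ≤ h. Then b + i ≤ h + i. Then (b + i) * t ≤ (h + i) * t.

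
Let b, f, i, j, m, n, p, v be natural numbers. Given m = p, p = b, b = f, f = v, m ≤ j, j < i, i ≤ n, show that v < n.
m = p and p = b, therefore m = b. b = f, so m = f. f = v, so m = v. j < i and i ≤ n, so j < n. From m ≤ j, m < n. Since m = v, v < n.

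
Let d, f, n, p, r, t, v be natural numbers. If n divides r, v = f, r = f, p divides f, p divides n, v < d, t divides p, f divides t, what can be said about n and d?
n < d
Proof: f divides t and t divides p, so f divides p. p divides f, so p = f. p divides n, so f divides n. r = f and n divides r, so n divides f. From f divides n, f = n. v = f, so v = n. v < d, so n < d.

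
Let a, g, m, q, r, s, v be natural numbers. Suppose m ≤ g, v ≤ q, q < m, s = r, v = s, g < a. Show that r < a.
From v = s and v ≤ q, s ≤ q. q < m and m ≤ g, therefore q < g. Since g < a, q < a. s ≤ q, so s < a. Since s = r, r < a.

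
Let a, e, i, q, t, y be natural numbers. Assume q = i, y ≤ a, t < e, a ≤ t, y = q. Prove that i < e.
From y = q and q = i, y = i. Since y ≤ a, i ≤ a. Since a ≤ t, i ≤ t. t < e, so i < e.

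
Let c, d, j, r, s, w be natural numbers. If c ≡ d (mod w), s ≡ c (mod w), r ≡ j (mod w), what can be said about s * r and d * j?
s * r ≡ d * j (mod w)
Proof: s ≡ c (mod w) and c ≡ d (mod w), so s ≡ d (mod w). Combining with r ≡ j (mod w), by multiplying congruences, s * r ≡ d * j (mod w).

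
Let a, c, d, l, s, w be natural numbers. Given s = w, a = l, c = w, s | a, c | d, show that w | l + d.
Since a = l and s | a, s | l. s = w, so w | l. c = w and c | d, thus w | d. Since w | l, w | l + d.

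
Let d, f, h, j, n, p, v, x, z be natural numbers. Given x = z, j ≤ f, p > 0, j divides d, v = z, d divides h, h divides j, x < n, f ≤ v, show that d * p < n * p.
Because d divides h and h divides j, d divides j. Since j divides d, j = d. j ≤ f, so d ≤ f. From v = z and f ≤ v, f ≤ z. x = z and x < n, thus z < n. Since f ≤ z, f < n. From d ≤ f, d < n. Since p > 0, by multiplying by a positive, d * p < n * p.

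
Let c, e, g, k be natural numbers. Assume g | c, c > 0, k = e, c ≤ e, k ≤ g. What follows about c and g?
c = g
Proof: Since k = e and k ≤ g, e ≤ g. Since c ≤ e, c ≤ g. g | c and c > 0, hence g ≤ c. c ≤ g, so c = g.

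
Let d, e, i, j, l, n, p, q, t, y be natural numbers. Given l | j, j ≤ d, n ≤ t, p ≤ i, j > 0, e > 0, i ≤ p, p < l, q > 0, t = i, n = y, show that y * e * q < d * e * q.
n = y and n ≤ t, thus y ≤ t. t = i, so y ≤ i. p ≤ i and i ≤ p, so p = i. From p < l, i < l. l | j and j > 0, thus l ≤ j. j ≤ d, so l ≤ d. i < l, so i < d. y ≤ i, so y < d. Since e > 0, y * e < d * e. Since q > 0, y * e * q < d * e * q.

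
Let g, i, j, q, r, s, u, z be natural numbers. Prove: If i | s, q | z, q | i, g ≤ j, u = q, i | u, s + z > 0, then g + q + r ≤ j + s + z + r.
Since u = q and i | u, i | q. Since q | i, i = q. Since i | s, q | s. Because q | z, q | s + z. Since s + z > 0, q ≤ s + z. Then q + r ≤ s + z + r. Since g ≤ j, g + q + r ≤ j + s + z + r.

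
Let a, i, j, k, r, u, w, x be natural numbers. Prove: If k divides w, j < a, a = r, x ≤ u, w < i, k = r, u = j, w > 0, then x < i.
From u = j and x ≤ u, x ≤ j. Since a = r and j < a, j < r. x ≤ j, so x < r. Since k = r and k divides w, r divides w. Since w > 0, r ≤ w. w < i, so r < i. Since x < r, x < i.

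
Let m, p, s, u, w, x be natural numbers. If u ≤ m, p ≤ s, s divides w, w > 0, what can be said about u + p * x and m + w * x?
u + p * x ≤ m + w * x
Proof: s divides w and w > 0, hence s ≤ w. Since p ≤ s, p ≤ w. By multiplying by a non-negative, p * x ≤ w * x. Since u ≤ m, u + p * x ≤ m + w * x.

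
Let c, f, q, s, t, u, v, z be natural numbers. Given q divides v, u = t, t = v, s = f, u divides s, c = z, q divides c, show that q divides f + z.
Because u = t and t = v, u = v. From s = f and u divides s, u divides f. u = v, so v divides f. q divides v, so q divides f. c = z and q divides c, therefore q divides z. q divides f, so q divides f + z.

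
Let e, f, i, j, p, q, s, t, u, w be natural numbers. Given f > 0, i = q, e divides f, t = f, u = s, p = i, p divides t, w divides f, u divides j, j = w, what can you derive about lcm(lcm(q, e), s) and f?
lcm(lcm(q, e), s) ≤ f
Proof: p = i and i = q, thus p = q. t = f and p divides t, thus p divides f. p = q, so q divides f. e divides f, so lcm(q, e) divides f. Because j = w and u divides j, u divides w. u = s, so s divides w. w divides f, so s divides f. Since lcm(q, e) divides f, lcm(lcm(q, e), s) divides f. Since f > 0, lcm(lcm(q, e), s) ≤ f.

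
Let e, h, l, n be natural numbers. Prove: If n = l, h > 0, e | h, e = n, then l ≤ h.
Because e | h and h > 0, e ≤ h. e = n, so n ≤ h. n = l, so l ≤ h.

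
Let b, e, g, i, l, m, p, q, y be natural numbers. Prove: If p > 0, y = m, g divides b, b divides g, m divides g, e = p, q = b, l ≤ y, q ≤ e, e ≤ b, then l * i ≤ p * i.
y = m and l ≤ y, hence l ≤ m. g divides b and b divides g, therefore g = b. q = b and q ≤ e, therefore b ≤ e. e ≤ b, so b = e. Since e = p, b = p. Since g = b, g = p. Since m divides g, m divides p. p > 0, so m ≤ p. l ≤ m, so l ≤ p. By multiplying by a non-negative, l * i ≤ p * i.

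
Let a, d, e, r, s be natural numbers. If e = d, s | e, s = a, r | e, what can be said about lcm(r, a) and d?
lcm(r, a) | d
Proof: s = a and s | e, therefore a | e. r | e, so lcm(r, a) | e. e = d, so lcm(r, a) | d.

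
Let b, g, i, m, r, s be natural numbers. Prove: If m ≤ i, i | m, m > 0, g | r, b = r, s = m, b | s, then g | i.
From i | m and m > 0, i ≤ m. Since m ≤ i, m = i. s = m and b | s, hence b | m. b = r, so r | m. Since g | r, g | m. m = i, so g | i.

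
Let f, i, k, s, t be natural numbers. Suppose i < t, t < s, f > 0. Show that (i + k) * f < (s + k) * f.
i < t and t < s, thus i < s. Then i + k < s + k. f > 0, so (i + k) * f < (s + k) * f.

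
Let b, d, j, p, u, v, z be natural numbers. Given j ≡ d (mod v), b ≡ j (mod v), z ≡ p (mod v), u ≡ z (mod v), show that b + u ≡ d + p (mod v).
Because b ≡ j (mod v) and j ≡ d (mod v), b ≡ d (mod v). Because u ≡ z (mod v) and z ≡ p (mod v), u ≡ p (mod v). Since b ≡ d (mod v), b + u ≡ d + p (mod v).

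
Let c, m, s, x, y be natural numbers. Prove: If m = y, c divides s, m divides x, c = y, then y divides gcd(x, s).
m = y and m divides x, therefore y divides x. c = y and c divides s, therefore y divides s. Since y divides x, y divides gcd(x, s).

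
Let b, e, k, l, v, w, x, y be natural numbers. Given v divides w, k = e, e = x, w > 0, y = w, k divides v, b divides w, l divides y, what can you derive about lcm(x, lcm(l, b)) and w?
lcm(x, lcm(l, b)) ≤ w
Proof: Since k = e and k divides v, e divides v. Since v divides w, e divides w. Since e = x, x divides w. y = w and l divides y, hence l divides w. Since b divides w, lcm(l, b) divides w. x divides w, so lcm(x, lcm(l, b)) divides w. Since w > 0, lcm(x, lcm(l, b)) ≤ w.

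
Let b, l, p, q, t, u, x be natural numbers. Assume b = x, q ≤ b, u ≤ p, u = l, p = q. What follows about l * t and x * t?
l * t ≤ x * t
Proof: From p = q and u ≤ p, u ≤ q. Since q ≤ b, u ≤ b. From u = l, l ≤ b. b = x, so l ≤ x. Then l * t ≤ x * t.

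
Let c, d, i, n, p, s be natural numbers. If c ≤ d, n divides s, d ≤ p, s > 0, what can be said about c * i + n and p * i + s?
c * i + n ≤ p * i + s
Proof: Because c ≤ d and d ≤ p, c ≤ p. By multiplying by a non-negative, c * i ≤ p * i. From n divides s and s > 0, n ≤ s. c * i ≤ p * i, so c * i + n ≤ p * i + s.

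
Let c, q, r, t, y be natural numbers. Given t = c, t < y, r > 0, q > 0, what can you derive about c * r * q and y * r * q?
c * r * q < y * r * q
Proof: t = c and t < y, therefore c < y. Combining with r > 0, by multiplying by a positive, c * r < y * r. Since q > 0, by multiplying by a positive, c * r * q < y * r * q.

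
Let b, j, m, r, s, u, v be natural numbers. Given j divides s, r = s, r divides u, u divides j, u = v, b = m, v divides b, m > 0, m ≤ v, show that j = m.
Since r = s and r divides u, s divides u. Since j divides s, j divides u. u divides j, so j = u. Since u = v, j = v. b = m and v divides b, therefore v divides m. Since m > 0, v ≤ m. m ≤ v, so v = m. Since j = v, j = m.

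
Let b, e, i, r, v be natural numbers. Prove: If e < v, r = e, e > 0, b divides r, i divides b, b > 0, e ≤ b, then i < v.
From i divides b and b > 0, i ≤ b. r = e and b divides r, thus b divides e. Since e > 0, b ≤ e. From e ≤ b, e = b. e < v, so b < v. From i ≤ b, i < v.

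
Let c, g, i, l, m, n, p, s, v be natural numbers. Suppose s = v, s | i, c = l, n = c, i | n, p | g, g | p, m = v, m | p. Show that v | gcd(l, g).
From n = c and i | n, i | c. Since c = l, i | l. From s | i, s | l. s = v, so v | l. From p | g and g | p, p = g. m = v and m | p, hence v | p. From p = g, v | g. v | l, so v | gcd(l, g).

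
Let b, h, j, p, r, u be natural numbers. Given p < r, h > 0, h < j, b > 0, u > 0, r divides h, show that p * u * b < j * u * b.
From r divides h and h > 0, r ≤ h. Since p < r, p < h. Because h < j, p < j. Using u > 0, by multiplying by a positive, p * u < j * u. From b > 0, by multiplying by a positive, p * u * b < j * u * b.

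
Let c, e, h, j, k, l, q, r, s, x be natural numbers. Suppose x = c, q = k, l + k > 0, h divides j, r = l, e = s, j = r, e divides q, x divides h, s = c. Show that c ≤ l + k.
From j = r and h divides j, h divides r. x divides h, so x divides r. Because x = c, c divides r. r = l, so c divides l. Because e = s and s = c, e = c. q = k and e divides q, thus e divides k. Since e = c, c divides k. c divides l, so c divides l + k. Since l + k > 0, c ≤ l + k.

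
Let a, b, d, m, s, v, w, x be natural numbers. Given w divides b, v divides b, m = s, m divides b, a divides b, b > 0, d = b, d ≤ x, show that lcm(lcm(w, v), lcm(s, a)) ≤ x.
w divides b and v divides b, so lcm(w, v) divides b. m = s and m divides b, hence s divides b. Because a divides b, lcm(s, a) divides b. lcm(w, v) divides b, so lcm(lcm(w, v), lcm(s, a)) divides b. Since b > 0, lcm(lcm(w, v), lcm(s, a)) ≤ b. d = b and d ≤ x, thus b ≤ x. lcm(lcm(w, v), lcm(s, a)) ≤ b, so lcm(lcm(w, v), lcm(s, a)) ≤ x.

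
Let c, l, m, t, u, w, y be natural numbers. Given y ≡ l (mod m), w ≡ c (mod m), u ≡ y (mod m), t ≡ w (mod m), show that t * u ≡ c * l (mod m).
Because t ≡ w (mod m) and w ≡ c (mod m), t ≡ c (mod m). u ≡ y (mod m) and y ≡ l (mod m), hence u ≡ l (mod m). Since t ≡ c (mod m), by multiplying congruences, t * u ≡ c * l (mod m).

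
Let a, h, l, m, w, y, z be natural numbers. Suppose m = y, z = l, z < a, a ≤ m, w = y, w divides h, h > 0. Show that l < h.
z = l and z < a, hence l < a. From a ≤ m, l < m. Since m = y, l < y. w = y and w divides h, so y divides h. h > 0, so y ≤ h. Since l < y, l < h.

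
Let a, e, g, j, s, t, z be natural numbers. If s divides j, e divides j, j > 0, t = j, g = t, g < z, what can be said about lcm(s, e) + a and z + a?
lcm(s, e) + a < z + a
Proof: s divides j and e divides j, so lcm(s, e) divides j. j > 0, so lcm(s, e) ≤ j. From g = t and g < z, t < z. t = j, so j < z. Since lcm(s, e) ≤ j, lcm(s, e) < z. Then lcm(s, e) + a < z + a.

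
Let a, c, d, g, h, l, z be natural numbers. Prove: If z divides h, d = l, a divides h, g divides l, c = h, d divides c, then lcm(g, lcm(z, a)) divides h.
Because c = h and d divides c, d divides h. d = l, so l divides h. Since g divides l, g divides h. From z divides h and a divides h, lcm(z, a) divides h. g divides h, so lcm(g, lcm(z, a)) divides h.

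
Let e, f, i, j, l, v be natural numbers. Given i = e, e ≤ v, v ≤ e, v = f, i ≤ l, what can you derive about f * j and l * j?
f * j ≤ l * j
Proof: Because e ≤ v and v ≤ e, e = v. Since i = e, i = v. v = f, so i = f. i ≤ l, so f ≤ l. Then f * j ≤ l * j.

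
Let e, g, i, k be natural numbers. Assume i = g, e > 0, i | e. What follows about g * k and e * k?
g * k ≤ e * k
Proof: i | e and e > 0, so i ≤ e. Since i = g, g ≤ e. Then g * k ≤ e * k.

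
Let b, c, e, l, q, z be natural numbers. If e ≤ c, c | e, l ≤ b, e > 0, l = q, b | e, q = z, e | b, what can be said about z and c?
z ≤ c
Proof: c | e and e > 0, so c ≤ e. From e ≤ c, e = c. From b | e and e | b, b = e. l = q and q = z, hence l = z. Since l ≤ b, z ≤ b. b = e, so z ≤ e. Since e = c, z ≤ c.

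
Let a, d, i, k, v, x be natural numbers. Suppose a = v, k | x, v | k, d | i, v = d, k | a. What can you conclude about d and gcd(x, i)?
d | gcd(x, i)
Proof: Because a = v and k | a, k | v. Since v | k, k = v. Because k | x, v | x. v = d, so d | x. Since d | i, d | gcd(x, i).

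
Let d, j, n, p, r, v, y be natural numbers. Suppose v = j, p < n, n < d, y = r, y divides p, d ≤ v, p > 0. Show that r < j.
Since y divides p and p > 0, y ≤ p. Because v = j and d ≤ v, d ≤ j. Since n < d, n < j. p < n, so p < j. y ≤ p, so y < j. From y = r, r < j.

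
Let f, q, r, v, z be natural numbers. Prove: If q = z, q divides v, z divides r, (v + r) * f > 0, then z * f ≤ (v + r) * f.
Since q = z and q divides v, z divides v. Since z divides r, z divides v + r. Then z * f divides (v + r) * f. Since (v + r) * f > 0, z * f ≤ (v + r) * f.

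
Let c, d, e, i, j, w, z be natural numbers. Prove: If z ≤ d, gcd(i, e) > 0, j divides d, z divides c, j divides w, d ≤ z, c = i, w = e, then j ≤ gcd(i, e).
Because z ≤ d and d ≤ z, z = d. z divides c, so d divides c. Since j divides d, j divides c. c = i, so j divides i. Because w = e and j divides w, j divides e. j divides i, so j divides gcd(i, e). Because gcd(i, e) > 0, j ≤ gcd(i, e).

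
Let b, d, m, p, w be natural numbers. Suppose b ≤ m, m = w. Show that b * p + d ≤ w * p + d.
Since m = w and b ≤ m, b ≤ w. By multiplying by a non-negative, b * p ≤ w * p. Then b * p + d ≤ w * p + d.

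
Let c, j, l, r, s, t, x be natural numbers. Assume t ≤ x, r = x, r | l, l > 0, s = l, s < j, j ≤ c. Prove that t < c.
r = x and r | l, thus x | l. Since l > 0, x ≤ l. s = l and s < j, therefore l < j. x ≤ l, so x < j. Since t ≤ x, t < j. Since j ≤ c, t < c.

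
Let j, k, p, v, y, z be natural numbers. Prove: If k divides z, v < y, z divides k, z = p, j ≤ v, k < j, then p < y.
k divides z and z divides k, so k = z. Since z = p, k = p. Because k < j and j ≤ v, k < v. k = p, so p < v. v < y, so p < y.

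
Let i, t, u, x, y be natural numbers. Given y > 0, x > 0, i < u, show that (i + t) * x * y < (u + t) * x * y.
i < u, thus i + t < u + t. Using x > 0, by multiplying by a positive, (i + t) * x < (u + t) * x. Combining with y > 0, by multiplying by a positive, (i + t) * x * y < (u + t) * x * y.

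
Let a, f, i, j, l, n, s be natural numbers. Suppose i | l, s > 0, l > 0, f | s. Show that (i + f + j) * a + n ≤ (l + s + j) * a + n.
i | l and l > 0, thus i ≤ l. Since f | s and s > 0, f ≤ s. Then f + j ≤ s + j. i ≤ l, so i + f + j ≤ l + s + j. Then (i + f + j) * a ≤ (l + s + j) * a. Then (i + f + j) * a + n ≤ (l + s + j) * a + n.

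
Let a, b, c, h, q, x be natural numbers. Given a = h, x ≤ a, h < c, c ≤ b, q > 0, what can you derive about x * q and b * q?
x * q < b * q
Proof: a = h and x ≤ a, therefore x ≤ h. Since h < c and c ≤ b, h < b. Since x ≤ h, x < b. Since q > 0, x * q < b * q.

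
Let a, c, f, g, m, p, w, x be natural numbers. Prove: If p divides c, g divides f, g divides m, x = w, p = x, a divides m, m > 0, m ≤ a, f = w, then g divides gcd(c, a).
f = w and g divides f, hence g divides w. p = x and x = w, hence p = w. p divides c, so w divides c. g divides w, so g divides c. a divides m and m > 0, thus a ≤ m. m ≤ a, so m = a. Since g divides m, g divides a. Since g divides c, g divides gcd(c, a).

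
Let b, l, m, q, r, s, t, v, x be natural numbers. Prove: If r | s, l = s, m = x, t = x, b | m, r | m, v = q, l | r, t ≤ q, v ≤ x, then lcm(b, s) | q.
t = x and t ≤ q, therefore x ≤ q. v = q and v ≤ x, hence q ≤ x. x ≤ q, so x = q. m = x, so m = q. l = s and l | r, thus s | r. r | s, so r = s. Since r | m, s | m. Since b | m, lcm(b, s) | m. m = q, so lcm(b, s) | q.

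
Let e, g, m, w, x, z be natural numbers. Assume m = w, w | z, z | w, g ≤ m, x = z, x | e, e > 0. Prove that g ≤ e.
w | z and z | w, thus w = z. m = w, so m = z. From g ≤ m, g ≤ z. x = z and x | e, thus z | e. Since e > 0, z ≤ e. g ≤ z, so g ≤ e.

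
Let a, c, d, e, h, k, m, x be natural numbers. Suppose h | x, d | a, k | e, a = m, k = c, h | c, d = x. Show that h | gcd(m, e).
a = m and d | a, so d | m. Since d = x, x | m. h | x, so h | m. k = c and k | e, thus c | e. h | c, so h | e. Since h | m, h | gcd(m, e).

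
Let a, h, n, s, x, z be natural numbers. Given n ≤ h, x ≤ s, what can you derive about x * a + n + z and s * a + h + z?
x * a + n + z ≤ s * a + h + z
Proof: x ≤ s, so x * a ≤ s * a. Since n ≤ h, x * a + n ≤ s * a + h. Then x * a + n + z ≤ s * a + h + z.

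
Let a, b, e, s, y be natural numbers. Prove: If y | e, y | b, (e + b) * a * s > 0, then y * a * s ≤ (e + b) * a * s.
y | e and y | b, hence y | e + b. Then y * a | (e + b) * a. Then y * a * s | (e + b) * a * s. (e + b) * a * s > 0, so y * a * s ≤ (e + b) * a * s.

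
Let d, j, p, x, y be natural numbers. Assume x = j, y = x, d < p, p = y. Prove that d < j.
y = x and x = j, thus y = j. Because p = y and d < p, d < y. Because y = j, d < j.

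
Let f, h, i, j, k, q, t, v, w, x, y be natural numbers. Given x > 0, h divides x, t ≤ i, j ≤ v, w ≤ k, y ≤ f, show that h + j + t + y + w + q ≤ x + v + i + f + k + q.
Since h divides x and x > 0, h ≤ x. Because j ≤ v and t ≤ i, j + t ≤ v + i. Since h ≤ x, h + j + t ≤ x + v + i. w ≤ k, therefore w + q ≤ k + q. Since y ≤ f, y + w + q ≤ f + k + q. Since h + j + t ≤ x + v + i, h + j + t + y + w + q ≤ x + v + i + f + k + q.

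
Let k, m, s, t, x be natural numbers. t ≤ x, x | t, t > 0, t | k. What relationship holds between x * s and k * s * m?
x * s | k * s * m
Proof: x | t and t > 0, therefore x ≤ t. From t ≤ x, t = x. t | k, so x | k. Then x * s | k * s. Then x * s | k * s * m.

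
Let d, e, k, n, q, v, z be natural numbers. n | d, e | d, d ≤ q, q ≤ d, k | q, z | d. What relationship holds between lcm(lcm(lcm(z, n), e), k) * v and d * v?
lcm(lcm(lcm(z, n), e), k) * v | d * v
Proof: Since z | d and n | d, lcm(z, n) | d. e | d, so lcm(lcm(z, n), e) | d. From q ≤ d and d ≤ q, q = d. Since k | q, k | d. Since lcm(lcm(z, n), e) | d, lcm(lcm(lcm(z, n), e), k) | d. Then lcm(lcm(lcm(z, n), e), k) * v | d * v.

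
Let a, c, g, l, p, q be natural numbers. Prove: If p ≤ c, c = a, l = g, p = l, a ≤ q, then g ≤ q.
p = l and l = g, therefore p = g. Because c = a and p ≤ c, p ≤ a. Because p = g, g ≤ a. a ≤ q, so g ≤ q.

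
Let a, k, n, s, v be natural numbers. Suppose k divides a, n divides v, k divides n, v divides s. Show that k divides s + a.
k divides n and n divides v, so k divides v. v divides s, so k divides s. k divides a, so k divides s + a.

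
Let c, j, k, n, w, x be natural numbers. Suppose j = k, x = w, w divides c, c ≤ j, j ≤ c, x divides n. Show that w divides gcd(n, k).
x = w and x divides n, hence w divides n. c ≤ j and j ≤ c, thus c = j. Since w divides c, w divides j. Since j = k, w divides k. w divides n, so w divides gcd(n, k).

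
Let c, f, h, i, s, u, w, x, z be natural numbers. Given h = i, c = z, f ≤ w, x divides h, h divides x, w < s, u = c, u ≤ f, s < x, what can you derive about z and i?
z < i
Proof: Because u = c and c = z, u = z. From u ≤ f and f ≤ w, u ≤ w. Because w < s, u < s. Since u = z, z < s. x divides h and h divides x, hence x = h. Since s < x, s < h. Because h = i, s < i. Since z < s, z < i.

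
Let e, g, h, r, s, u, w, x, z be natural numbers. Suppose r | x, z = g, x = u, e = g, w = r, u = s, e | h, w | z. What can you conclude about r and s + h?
r | s + h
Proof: Because x = u and u = s, x = s. Because r | x, r | s. Because z = g and w | z, w | g. Because e = g and e | h, g | h. w | g, so w | h. w = r, so r | h. r | s, so r | s + h.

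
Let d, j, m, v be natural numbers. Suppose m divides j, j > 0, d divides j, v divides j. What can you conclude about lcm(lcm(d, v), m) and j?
lcm(lcm(d, v), m) ≤ j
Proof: From d divides j and v divides j, lcm(d, v) divides j. m divides j, so lcm(lcm(d, v), m) divides j. Since j > 0, lcm(lcm(d, v), m) ≤ j.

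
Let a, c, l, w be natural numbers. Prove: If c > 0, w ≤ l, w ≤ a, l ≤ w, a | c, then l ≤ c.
w ≤ l and l ≤ w, thus w = l. Since w ≤ a, l ≤ a. a | c and c > 0, so a ≤ c. l ≤ a, so l ≤ c.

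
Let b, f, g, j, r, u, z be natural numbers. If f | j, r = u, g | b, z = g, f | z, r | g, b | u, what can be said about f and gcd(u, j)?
f | gcd(u, j)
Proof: g | b and b | u, therefore g | u. r = u and r | g, therefore u | g. Since g | u, g = u. z = g and f | z, therefore f | g. Since g = u, f | u. Since f | j, f | gcd(u, j).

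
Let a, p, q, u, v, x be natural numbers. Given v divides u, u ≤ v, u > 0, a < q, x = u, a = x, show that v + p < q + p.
v divides u and u > 0, hence v ≤ u. Since u ≤ v, u = v. a = x and x = u, thus a = u. Since a < q, u < q. Since u = v, v < q. Then v + p < q + p.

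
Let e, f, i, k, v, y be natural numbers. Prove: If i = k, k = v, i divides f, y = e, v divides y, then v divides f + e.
i = k and k = v, thus i = v. i divides f, so v divides f. y = e and v divides y, thus v divides e. Since v divides f, v divides f + e.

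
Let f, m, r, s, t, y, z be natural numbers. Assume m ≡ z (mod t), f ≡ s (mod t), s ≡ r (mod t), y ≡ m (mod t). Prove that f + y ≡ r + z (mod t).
Because f ≡ s (mod t) and s ≡ r (mod t), f ≡ r (mod t). y ≡ m (mod t) and m ≡ z (mod t), so y ≡ z (mod t). From f ≡ r (mod t), by adding congruences, f + y ≡ r + z (mod t).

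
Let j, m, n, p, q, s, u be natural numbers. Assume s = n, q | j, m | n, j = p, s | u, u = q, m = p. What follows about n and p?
n = p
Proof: m = p and m | n, thus p | n. u = q and s | u, therefore s | q. Since q | j, s | j. s = n, so n | j. Since j = p, n | p. From p | n, p = n. Then n = p.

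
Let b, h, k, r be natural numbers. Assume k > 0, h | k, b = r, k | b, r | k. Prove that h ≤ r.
Because b = r and k | b, k | r. Since r | k, k = r. Because h | k and k > 0, h ≤ k. Since k = r, h ≤ r.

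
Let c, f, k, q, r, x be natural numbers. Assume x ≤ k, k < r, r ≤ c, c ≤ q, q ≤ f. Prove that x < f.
Since k < r and r ≤ c, k < c. Since x ≤ k, x < c. c ≤ q and q ≤ f, thus c ≤ f. x < c, so x < f.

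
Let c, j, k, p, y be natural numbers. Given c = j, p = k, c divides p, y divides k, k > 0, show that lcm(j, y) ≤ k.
Because p = k and c divides p, c divides k. From c = j, j divides k. y divides k, so lcm(j, y) divides k. Since k > 0, lcm(j, y) ≤ k.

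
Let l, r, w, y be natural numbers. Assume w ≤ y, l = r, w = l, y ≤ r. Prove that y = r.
w = l and l = r, hence w = r. w ≤ y, so r ≤ y. y ≤ r, so y = r.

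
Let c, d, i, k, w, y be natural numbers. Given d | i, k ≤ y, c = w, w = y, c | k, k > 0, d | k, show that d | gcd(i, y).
c = w and w = y, hence c = y. From c | k and k > 0, c ≤ k. c = y, so y ≤ k. Since k ≤ y, k = y. d | k, so d | y. d | i, so d | gcd(i, y).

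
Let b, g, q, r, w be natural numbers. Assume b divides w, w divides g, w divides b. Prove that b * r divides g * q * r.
Since w divides b and b divides w, w = b. Since w divides g, b divides g. Then b divides g * q. Then b * r divides g * q * r.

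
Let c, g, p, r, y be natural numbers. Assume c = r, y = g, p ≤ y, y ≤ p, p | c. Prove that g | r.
Since p ≤ y and y ≤ p, p = y. y = g, so p = g. c = r and p | c, so p | r. p = g, so g | r.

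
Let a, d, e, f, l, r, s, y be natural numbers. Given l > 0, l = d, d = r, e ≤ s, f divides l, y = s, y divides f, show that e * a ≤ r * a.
Since l = d and d = r, l = r. y divides f and f divides l, hence y divides l. From y = s, s divides l. Since l > 0, s ≤ l. l = r, so s ≤ r. e ≤ s, so e ≤ r. By multiplying by a non-negative, e * a ≤ r * a.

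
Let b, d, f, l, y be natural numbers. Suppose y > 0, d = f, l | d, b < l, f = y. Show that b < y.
d = f and f = y, so d = y. Because l | d, l | y. y > 0, so l ≤ y. Since b < l, b < y.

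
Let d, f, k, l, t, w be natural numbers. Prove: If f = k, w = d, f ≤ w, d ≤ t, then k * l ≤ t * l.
w = d and f ≤ w, so f ≤ d. d ≤ t, so f ≤ t. Since f = k, k ≤ t. By multiplying by a non-negative, k * l ≤ t * l.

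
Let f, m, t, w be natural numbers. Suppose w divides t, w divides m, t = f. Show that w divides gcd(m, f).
From t = f and w divides t, w divides f. Since w divides m, w divides gcd(m, f).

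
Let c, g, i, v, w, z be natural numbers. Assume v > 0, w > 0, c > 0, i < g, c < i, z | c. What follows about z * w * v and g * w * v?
z * w * v < g * w * v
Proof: z | c and c > 0, therefore z ≤ c. Because c < i, z < i. Since i < g, z < g. w > 0, so z * w < g * w. Because v > 0, z * w * v < g * w * v.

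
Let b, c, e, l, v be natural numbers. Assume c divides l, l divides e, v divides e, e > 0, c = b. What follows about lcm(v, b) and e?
lcm(v, b) ≤ e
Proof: From c divides l and l divides e, c divides e. Since c = b, b divides e. v divides e, so lcm(v, b) divides e. e > 0, so lcm(v, b) ≤ e.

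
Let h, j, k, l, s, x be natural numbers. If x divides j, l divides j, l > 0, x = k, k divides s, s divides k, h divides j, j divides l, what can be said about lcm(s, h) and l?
lcm(s, h) ≤ l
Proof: j divides l and l divides j, thus j = l. k divides s and s divides k, thus k = s. From x = k and x divides j, k divides j. k = s, so s divides j. Since h divides j, lcm(s, h) divides j. Since j = l, lcm(s, h) divides l. Since l > 0, lcm(s, h) ≤ l.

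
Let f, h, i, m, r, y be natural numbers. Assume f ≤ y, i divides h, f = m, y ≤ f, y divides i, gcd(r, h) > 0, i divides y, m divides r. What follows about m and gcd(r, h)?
m ≤ gcd(r, h)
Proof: i divides y and y divides i, so i = y. y ≤ f and f ≤ y, hence y = f. Since f = m, y = m. Since i = y, i = m. i divides h, so m divides h. Since m divides r, m divides gcd(r, h). Since gcd(r, h) > 0, m ≤ gcd(r, h).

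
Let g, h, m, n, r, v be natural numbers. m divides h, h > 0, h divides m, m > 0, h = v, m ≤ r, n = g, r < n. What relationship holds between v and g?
v < g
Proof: m divides h and h > 0, hence m ≤ h. h divides m and m > 0, so h ≤ m. Since m ≤ h, m = h. h = v, so m = v. n = g and r < n, therefore r < g. Since m ≤ r, m < g. Since m = v, v < g.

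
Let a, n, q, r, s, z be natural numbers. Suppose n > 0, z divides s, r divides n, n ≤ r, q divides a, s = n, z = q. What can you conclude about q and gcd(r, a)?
q divides gcd(r, a)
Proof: Because r divides n and n > 0, r ≤ n. n ≤ r, so n = r. s = n, so s = r. z = q and z divides s, therefore q divides s. Since s = r, q divides r. Since q divides a, q divides gcd(r, a).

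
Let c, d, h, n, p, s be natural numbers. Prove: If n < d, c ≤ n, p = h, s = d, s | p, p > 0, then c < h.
From c ≤ n and n < d, c < d. s = d and s | p, therefore d | p. p > 0, so d ≤ p. p = h, so d ≤ h. Since c < d, c < h.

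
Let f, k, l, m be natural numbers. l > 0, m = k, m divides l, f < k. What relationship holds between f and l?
f < l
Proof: Because m divides l and l > 0, m ≤ l. m = k, so k ≤ l. Since f < k, f < l.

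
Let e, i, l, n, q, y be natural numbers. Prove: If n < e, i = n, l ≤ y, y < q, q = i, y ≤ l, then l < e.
y ≤ l and l ≤ y, therefore y = l. q = i and i = n, therefore q = n. Since y < q, y < n. y = l, so l < n. Because n < e, l < e.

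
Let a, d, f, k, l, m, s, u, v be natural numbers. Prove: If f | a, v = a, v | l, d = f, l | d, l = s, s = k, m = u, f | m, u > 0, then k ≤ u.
v = a and v | l, thus a | l. Because f | a, f | l. From d = f and l | d, l | f. Because f | l, f = l. l = s and s = k, hence l = k. f = l, so f = k. m = u and f | m, hence f | u. Since f = k, k | u. From u > 0, k ≤ u.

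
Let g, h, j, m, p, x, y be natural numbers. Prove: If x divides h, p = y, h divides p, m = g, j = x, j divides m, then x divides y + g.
p = y and h divides p, so h divides y. x divides h, so x divides y. j = x and j divides m, therefore x divides m. m = g, so x divides g. Since x divides y, x divides y + g.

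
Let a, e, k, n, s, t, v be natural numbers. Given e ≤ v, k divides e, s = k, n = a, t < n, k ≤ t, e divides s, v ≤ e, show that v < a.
s = k and e divides s, so e divides k. k divides e, so k = e. e ≤ v and v ≤ e, so e = v. k = e, so k = v. k ≤ t and t < n, so k < n. n = a, so k < a. Since k = v, v < a.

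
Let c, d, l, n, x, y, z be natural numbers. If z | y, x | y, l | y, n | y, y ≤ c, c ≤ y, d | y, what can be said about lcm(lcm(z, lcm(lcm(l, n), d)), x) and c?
lcm(lcm(z, lcm(lcm(l, n), d)), x) | c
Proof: y ≤ c and c ≤ y, so y = c. Since l | y and n | y, lcm(l, n) | y. Since d | y, lcm(lcm(l, n), d) | y. z | y, so lcm(z, lcm(lcm(l, n), d)) | y. Since x | y, lcm(lcm(z, lcm(lcm(l, n), d)), x) | y. Since y = c, lcm(lcm(z, lcm(lcm(l, n), d)), x) | c.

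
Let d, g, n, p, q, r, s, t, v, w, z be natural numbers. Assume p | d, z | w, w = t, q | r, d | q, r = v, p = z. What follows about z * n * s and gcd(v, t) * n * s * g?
z * n * s | gcd(v, t) * n * s * g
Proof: p | d and d | q, therefore p | q. Because q | r, p | r. Since r = v, p | v. p = z, so z | v. w = t and z | w, therefore z | t. z | v, so z | gcd(v, t). Then z * n | gcd(v, t) * n. Then z * n * s | gcd(v, t) * n * s. Then z * n * s | gcd(v, t) * n * s * g.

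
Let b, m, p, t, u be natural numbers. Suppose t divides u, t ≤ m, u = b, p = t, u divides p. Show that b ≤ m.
p = t and u divides p, thus u divides t. t divides u, so t = u. Since u = b, t = b. t ≤ m, so b ≤ m.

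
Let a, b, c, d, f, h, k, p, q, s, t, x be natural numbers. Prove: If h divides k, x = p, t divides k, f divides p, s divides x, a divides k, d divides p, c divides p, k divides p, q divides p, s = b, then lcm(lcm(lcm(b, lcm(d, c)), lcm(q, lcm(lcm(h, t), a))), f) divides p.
Because s = b and s divides x, b divides x. Since x = p, b divides p. d divides p and c divides p, therefore lcm(d, c) divides p. From b divides p, lcm(b, lcm(d, c)) divides p. h divides k and t divides k, therefore lcm(h, t) divides k. Since a divides k, lcm(lcm(h, t), a) divides k. k divides p, so lcm(lcm(h, t), a) divides p. Since q divides p, lcm(q, lcm(lcm(h, t), a)) divides p. Because lcm(b, lcm(d, c)) divides p, lcm(lcm(b, lcm(d, c)), lcm(q, lcm(lcm(h, t), a))) divides p. Since f divides p, lcm(lcm(lcm(b, lcm(d, c)), lcm(q, lcm(lcm(h, t), a))), f) divides p.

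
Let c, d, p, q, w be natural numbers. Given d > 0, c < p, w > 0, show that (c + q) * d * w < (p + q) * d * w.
c < p, hence c + q < p + q. d > 0, so (c + q) * d < (p + q) * d. Since w > 0, (c + q) * d * w < (p + q) * d * w.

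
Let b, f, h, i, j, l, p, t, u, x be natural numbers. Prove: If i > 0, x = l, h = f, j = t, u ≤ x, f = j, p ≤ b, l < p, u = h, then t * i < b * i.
f = j and j = t, thus f = t. x = l and u ≤ x, so u ≤ l. u = h, so h ≤ l. Since h = f, f ≤ l. Since l < p, f < p. f = t, so t < p. p ≤ b, so t < b. Since i > 0, t * i < b * i.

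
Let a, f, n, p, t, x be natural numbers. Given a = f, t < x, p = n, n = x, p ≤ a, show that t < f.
From p = n and n = x, p = x. Since p ≤ a, x ≤ a. From t < x, t < a. Since a = f, t < f.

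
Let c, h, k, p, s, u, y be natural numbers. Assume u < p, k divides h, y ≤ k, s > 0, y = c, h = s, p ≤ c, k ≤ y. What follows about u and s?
u < s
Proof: u < p and p ≤ c, so u < c. k ≤ y and y ≤ k, so k = y. Since y = c, k = c. h = s and k divides h, hence k divides s. k = c, so c divides s. Since s > 0, c ≤ s. u < c, so u < s.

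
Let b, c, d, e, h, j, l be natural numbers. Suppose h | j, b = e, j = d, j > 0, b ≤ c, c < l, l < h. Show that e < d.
Because b ≤ c and c < l, b < l. b = e, so e < l. From h | j and j > 0, h ≤ j. Since l < h, l < j. j = d, so l < d. From e < l, e < d.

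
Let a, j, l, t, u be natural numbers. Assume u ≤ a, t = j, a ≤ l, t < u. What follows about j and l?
j < l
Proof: t = j and t < u, hence j < u. Since u ≤ a, j < a. Because a ≤ l, j < l.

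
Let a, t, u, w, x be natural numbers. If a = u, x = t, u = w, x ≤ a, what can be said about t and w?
t ≤ w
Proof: From a = u and x ≤ a, x ≤ u. Since u = w, x ≤ w. Since x = t, t ≤ w.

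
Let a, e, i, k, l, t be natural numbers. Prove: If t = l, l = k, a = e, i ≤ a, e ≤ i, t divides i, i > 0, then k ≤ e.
t = l and l = k, so t = k. a = e and i ≤ a, thus i ≤ e. Since e ≤ i, i = e. t divides i and i > 0, thus t ≤ i. i = e, so t ≤ e. t = k, so k ≤ e.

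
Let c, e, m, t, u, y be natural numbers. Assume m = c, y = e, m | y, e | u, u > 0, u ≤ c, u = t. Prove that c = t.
y = e and m | y, thus m | e. e | u, so m | u. Since m = c, c | u. u > 0, so c ≤ u. Because u ≤ c, c = u. Since u = t, c = t.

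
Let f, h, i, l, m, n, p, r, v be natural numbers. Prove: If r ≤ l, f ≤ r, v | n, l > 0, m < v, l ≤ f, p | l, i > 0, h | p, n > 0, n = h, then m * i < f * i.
v | n and n > 0, so v ≤ n. n = h, so v ≤ h. Since m < v, m < h. f ≤ r and r ≤ l, hence f ≤ l. Since l ≤ f, l = f. Since h | p and p | l, h | l. l > 0, so h ≤ l. Since l = f, h ≤ f. Since m < h, m < f. Since i > 0, m * i < f * i.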